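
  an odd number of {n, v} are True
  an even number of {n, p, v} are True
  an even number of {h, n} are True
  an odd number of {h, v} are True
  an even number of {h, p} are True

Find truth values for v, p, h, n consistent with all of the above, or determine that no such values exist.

v: False; p: True; h: True; n: True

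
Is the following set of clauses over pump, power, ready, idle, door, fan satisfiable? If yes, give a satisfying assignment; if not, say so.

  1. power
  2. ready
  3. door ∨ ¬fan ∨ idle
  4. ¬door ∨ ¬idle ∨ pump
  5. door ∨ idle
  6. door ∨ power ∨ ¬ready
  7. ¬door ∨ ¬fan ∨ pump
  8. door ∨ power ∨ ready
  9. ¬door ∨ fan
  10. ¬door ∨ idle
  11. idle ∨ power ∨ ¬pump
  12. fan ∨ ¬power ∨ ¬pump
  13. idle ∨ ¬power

Unit clause (power) forces power = True.
Unit clause (ready) forces ready = True.
In (idle ∨ ¬power) only idle is left, so idle = True.
Set pump = True.
  then (fan ∨ ¬power ∨ ¬pump) forces fan = True.
Set door = False.
All clauses satisfied.

pump=T; power=T; ready=T; idle=T; door=F; fan=T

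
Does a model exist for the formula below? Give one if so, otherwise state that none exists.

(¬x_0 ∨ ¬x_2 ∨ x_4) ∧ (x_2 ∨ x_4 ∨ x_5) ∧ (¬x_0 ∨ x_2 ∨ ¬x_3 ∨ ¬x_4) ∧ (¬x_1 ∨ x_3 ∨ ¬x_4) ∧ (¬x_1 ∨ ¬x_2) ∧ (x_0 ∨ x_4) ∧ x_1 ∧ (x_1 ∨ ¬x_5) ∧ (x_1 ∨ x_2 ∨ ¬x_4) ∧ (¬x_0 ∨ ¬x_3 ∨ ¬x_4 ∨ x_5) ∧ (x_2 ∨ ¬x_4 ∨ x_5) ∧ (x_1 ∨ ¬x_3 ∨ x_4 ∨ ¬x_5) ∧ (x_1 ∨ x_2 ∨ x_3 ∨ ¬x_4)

x_0 = False, x_1 = True, x_2 = False, x_3 = True, x_4 = True, x_5 = True

Unit clause (x_1) forces x_1 = True.
In (¬x_1 ∨ ¬x_2) only ¬x_2 is left, so x_2 = False.
Set x_0 = False.
  then (x_0 ∨ x_4) forces x_4 = True.
  then (x_2 ∨ ¬x_4 ∨ x_5) forces x_5 = True.
  then (¬x_1 ∨ x_3 ∨ ¬x_4) forces x_3 = True.
All clauses satisfied.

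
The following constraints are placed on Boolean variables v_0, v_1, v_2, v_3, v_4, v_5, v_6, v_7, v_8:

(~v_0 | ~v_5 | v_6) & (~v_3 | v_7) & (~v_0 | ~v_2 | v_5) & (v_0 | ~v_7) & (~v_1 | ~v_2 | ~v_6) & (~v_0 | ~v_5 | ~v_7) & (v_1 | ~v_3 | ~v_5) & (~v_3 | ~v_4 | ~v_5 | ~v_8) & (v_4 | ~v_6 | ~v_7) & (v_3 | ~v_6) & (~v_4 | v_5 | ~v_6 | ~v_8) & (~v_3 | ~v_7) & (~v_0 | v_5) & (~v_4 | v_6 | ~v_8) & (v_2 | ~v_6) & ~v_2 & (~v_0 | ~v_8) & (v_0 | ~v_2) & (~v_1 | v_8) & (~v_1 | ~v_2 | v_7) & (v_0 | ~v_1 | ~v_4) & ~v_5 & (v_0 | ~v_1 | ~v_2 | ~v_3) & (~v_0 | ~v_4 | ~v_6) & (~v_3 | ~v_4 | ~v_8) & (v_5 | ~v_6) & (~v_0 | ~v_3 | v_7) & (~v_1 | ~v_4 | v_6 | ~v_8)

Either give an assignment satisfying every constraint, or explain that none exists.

Unit clause (~v_2) forces v_2 = False.
Unit clause (~v_5) forces v_5 = False.
In (v_5 | ~v_6) only ~v_6 is left, so v_6 = False.
In (~v_0 | v_5) only ~v_0 is left, so v_0 = False.
In (v_0 | ~v_7) only ~v_7 is left, so v_7 = False.
In (~v_3 | v_7) only ~v_3 is left, so v_3 = False.
Set v_1 = False.
Set v_4 = True.
  then (~v_4 | v_6 | ~v_8) forces v_8 = False.
All clauses satisfied.

v_0: False, v_1: False, v_2: False, v_3: False, v_4: True, v_5: False, v_6: False, v_7: False, v_8: False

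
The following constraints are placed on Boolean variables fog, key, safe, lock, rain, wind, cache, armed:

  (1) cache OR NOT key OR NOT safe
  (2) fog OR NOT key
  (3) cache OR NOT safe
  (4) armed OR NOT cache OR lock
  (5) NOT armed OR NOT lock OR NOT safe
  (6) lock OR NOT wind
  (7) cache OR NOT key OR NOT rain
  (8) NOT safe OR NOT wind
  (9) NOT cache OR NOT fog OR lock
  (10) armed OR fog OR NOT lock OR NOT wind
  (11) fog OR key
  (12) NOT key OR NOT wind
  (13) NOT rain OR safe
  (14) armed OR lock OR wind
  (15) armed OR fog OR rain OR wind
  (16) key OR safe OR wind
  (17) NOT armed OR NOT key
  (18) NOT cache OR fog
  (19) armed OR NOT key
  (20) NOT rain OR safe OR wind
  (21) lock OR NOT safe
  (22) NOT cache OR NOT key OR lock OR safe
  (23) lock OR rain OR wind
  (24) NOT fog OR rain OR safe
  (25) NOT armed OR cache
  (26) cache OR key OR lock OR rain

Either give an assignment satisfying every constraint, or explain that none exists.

fog: True; key: False; safe: True; lock: True; rain: False; wind: False; cache: True; armed: False

Try fog = False:
  (fog OR NOT key) forces key = False.
  clause (fog OR key) is falsified — backtrack.
So fog = True.
Set key = False.
Set safe = True.
  then (cache OR NOT safe) forces cache = True.
  then (NOT safe OR NOT wind) forces wind = False.
  then (NOT cache OR NOT fog OR lock) forces lock = True.
  then (NOT armed OR NOT lock OR NOT safe) forces armed = False.
Set rain = False.
All clauses satisfied.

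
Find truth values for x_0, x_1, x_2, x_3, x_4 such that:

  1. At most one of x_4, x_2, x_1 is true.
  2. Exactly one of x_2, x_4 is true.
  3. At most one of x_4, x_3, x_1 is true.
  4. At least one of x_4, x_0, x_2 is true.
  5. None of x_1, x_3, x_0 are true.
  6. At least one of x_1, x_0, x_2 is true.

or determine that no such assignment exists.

x_0 = False, x_1 = False, x_2 = True, x_3 = False, x_4 = False

  (1) {x_4, x_2, x_1}: 1 true — at most one ✓
  (2) {x_2, x_4}: 1 true — exactly one ✓
  (3) {x_4, x_3, x_1}: 0 true — at most one ✓
  (4) {x_4, x_0, x_2}: 1 true — at least one ✓
  (5) {x_1, x_3, x_0}: 0 true — none ✓
  (6) {x_1, x_0, x_2}: 1 true — at least one ✓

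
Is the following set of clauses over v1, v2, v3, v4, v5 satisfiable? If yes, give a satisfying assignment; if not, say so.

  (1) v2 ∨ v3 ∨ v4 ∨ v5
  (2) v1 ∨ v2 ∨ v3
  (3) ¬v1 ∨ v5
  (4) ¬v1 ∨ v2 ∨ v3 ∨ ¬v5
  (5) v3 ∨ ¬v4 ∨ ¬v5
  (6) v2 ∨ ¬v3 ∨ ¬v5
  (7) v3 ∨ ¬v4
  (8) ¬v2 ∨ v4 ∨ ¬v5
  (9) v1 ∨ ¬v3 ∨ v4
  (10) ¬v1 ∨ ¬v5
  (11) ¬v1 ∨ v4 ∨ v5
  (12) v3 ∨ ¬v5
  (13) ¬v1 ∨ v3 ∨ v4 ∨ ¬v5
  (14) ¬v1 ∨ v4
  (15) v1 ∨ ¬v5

Try v1 = True:
  (¬v1 ∨ v5) forces v5 = True.
  clause (¬v1 ∨ ¬v5) is falsified — backtrack.
So v1 = False.
  then (v1 ∨ ¬v5) forces v5 = False.
Set v2 = True.
Set v3 = False.
  then (v3 ∨ ¬v4) forces v4 = False.
All clauses satisfied.

v1: False, v2: True, v3: False, v4: False, v5: False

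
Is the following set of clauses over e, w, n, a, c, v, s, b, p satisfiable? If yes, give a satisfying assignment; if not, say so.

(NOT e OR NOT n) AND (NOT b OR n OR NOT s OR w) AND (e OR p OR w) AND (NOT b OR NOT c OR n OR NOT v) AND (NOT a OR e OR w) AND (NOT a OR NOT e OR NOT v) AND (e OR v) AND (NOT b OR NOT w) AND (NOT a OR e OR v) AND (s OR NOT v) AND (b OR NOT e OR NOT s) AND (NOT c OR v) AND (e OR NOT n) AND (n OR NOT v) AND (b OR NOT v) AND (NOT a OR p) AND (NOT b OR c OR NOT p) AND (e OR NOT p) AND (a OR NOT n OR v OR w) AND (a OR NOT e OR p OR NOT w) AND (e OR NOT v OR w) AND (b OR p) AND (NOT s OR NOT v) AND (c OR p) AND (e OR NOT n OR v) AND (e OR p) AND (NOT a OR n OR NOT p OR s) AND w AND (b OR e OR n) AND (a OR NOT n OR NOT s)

e=T, w=T, n=F, a=F, c=F, v=F, s=F, b=F, p=T

Unit clause (w) forces w = True.
In (NOT b OR NOT w) only NOT b is left, so b = False.
In (b OR NOT v) only NOT v is left, so v = False.
In (b OR p) only p is left, so p = True.
In (e OR v) only e is left, so e = True.
In (b OR NOT e OR NOT s) only NOT s is left, so s = False.
In (NOT c OR v) only NOT c is left, so c = False.
In (NOT e OR NOT n) only NOT n is left, so n = False.
In (NOT a OR n OR NOT p OR s) only NOT a is left, so a = False.
All clauses satisfied.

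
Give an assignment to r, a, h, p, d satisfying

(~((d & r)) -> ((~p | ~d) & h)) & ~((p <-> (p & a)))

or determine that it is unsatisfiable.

r = True; a = False; h = True; p = True; d = False

  ~((d & r)) -> ((~p | ~d) & h) = True
    ~((d & r)) = True
      d & r = False
    (~p | ~d) & h = True
      ~p | ~d = True
        ~p = False
        ~d = True
  ~((p <-> (p & a))) = True
    p <-> (p & a) = False
      p & a = False
Both conjuncts True, so the formula holds.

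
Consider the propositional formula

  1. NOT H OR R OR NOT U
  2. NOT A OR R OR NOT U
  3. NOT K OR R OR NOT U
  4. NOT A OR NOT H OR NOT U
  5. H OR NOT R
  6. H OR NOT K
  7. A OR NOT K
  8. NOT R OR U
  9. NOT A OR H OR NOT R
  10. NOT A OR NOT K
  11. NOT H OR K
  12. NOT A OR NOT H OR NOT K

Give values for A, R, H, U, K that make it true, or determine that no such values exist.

A: False; R: False; H: False; U: False; K: False

Set A = False.
  then (A OR NOT K) forces K = False.
  then (NOT H OR K) forces H = False.
  then (H OR NOT R) forces R = False.
Set U = False.
All clauses satisfied.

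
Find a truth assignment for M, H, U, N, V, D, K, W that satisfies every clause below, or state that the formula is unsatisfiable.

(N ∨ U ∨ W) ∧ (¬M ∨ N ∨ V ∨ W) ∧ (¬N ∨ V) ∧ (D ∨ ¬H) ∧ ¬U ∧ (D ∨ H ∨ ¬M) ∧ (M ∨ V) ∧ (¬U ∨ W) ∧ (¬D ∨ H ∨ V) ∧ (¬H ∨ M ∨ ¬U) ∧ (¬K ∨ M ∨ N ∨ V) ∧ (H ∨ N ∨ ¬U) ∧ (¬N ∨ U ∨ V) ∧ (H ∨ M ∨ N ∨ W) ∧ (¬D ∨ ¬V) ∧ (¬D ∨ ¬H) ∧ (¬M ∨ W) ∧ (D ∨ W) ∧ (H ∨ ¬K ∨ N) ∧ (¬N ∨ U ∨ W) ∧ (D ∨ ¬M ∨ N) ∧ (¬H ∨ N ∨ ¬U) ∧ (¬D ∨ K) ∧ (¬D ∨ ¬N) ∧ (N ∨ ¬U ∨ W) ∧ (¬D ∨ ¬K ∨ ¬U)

M = False; H = False; U = False; N = True; V = True; D = False; K = False; W = True

Unit clause (¬U) forces U = False.
Set M = False.
  then (M ∨ V) forces V = True.
  then (¬D ∨ ¬V) forces D = False.
  then (D ∨ W) forces W = True.
  then (D ∨ ¬H) forces H = False.
Set N = True.
Set K = False.
All clauses satisfied.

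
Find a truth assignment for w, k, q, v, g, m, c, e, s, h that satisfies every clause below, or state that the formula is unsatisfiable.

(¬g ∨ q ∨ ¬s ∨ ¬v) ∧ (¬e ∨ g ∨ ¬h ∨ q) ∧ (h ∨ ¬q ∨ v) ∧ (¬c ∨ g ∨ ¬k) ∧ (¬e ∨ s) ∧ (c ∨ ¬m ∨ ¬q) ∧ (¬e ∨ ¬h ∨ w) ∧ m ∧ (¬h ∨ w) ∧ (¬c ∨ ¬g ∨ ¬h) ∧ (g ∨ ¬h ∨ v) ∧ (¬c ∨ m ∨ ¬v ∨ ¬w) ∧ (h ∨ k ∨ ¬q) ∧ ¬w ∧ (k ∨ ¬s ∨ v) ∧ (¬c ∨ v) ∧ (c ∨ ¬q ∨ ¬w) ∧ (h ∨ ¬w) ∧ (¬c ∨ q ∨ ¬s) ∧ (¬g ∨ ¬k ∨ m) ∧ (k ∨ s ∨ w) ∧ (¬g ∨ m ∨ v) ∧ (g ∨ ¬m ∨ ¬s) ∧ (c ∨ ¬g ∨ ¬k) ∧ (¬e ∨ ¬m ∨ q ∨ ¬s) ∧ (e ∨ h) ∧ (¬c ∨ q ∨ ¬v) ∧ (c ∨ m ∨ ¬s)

Unit clause (m) forces m = True.
Unit clause (¬w) forces w = False.
In (¬h ∨ w) only ¬h is left, so h = False.
In (e ∨ h) only e is left, so e = True.
In (¬e ∨ s) only s is left, so s = True.
In (g ∨ ¬m ∨ ¬s) only g is left, so g = True.
In (¬e ∨ ¬m ∨ q ∨ ¬s) only q is left, so q = True.
In (h ∨ ¬q ∨ v) only v is left, so v = True.
In (c ∨ ¬m ∨ ¬q) only c is left, so c = True.
In (h ∨ k ∨ ¬q) only k is left, so k = True.
All clauses satisfied.

w = False; k = True; q = True; v = True; g = True; m = True; c = True; e = True; s = True; h = False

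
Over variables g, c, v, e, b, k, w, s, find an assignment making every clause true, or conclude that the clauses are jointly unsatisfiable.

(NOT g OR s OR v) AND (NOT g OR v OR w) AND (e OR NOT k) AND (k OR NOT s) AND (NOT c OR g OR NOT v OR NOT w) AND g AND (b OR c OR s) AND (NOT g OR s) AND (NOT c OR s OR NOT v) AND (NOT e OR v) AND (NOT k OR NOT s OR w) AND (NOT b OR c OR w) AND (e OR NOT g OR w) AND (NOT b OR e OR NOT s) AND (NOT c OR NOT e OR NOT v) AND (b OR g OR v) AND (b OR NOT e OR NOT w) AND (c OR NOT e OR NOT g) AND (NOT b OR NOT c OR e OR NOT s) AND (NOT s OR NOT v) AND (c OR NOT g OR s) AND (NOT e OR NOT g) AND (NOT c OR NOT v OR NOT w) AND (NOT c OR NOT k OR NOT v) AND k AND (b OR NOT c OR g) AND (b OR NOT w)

Unsatisfiable — no assignment works.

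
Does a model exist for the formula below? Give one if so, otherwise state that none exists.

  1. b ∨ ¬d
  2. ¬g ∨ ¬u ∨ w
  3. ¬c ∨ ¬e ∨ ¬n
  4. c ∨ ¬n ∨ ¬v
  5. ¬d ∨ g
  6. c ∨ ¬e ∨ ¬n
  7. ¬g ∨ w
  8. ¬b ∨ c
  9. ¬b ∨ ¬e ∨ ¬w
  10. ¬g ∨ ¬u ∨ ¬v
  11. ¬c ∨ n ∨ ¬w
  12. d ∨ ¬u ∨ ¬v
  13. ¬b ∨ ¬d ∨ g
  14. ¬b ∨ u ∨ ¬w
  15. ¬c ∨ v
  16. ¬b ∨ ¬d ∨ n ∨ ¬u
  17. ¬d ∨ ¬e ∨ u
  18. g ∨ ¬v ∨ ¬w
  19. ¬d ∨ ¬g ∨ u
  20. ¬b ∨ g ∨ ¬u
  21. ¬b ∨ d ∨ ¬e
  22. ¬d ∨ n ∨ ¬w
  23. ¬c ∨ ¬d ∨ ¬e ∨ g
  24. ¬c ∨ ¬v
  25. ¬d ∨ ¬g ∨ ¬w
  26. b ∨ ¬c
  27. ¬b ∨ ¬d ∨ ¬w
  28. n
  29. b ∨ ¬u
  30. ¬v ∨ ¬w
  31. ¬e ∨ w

c = False, g = False, e = False, v = False, n = True, w = True, d = False, b = False, u = False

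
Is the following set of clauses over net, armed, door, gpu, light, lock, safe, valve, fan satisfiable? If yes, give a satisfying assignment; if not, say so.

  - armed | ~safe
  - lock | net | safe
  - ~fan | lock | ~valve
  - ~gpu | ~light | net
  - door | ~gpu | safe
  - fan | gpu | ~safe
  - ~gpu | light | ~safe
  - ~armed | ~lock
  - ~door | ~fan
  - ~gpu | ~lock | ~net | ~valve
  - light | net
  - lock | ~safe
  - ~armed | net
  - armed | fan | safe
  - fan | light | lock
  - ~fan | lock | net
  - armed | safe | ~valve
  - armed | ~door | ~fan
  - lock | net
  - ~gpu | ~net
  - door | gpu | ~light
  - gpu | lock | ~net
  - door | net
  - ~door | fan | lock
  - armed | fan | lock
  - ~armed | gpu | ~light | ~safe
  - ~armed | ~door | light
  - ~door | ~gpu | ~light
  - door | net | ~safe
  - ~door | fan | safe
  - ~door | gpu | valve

Set net = True.
  then (~gpu | ~net) forces gpu = False.
  then (gpu | lock | ~net) forces lock = True.
  then (~armed | ~lock) forces armed = False.
  then (armed | ~safe) forces safe = False.
  then (armed | fan | safe) forces fan = True.
  then (armed | safe | ~valve) forces valve = False.
  then (armed | ~door | ~fan) forces door = False.
  then (door | gpu | ~light) forces light = False.
All clauses satisfied.

net: True; armed: False; door: False; gpu: False; light: False; lock: True; safe: False; valve: False; fan: True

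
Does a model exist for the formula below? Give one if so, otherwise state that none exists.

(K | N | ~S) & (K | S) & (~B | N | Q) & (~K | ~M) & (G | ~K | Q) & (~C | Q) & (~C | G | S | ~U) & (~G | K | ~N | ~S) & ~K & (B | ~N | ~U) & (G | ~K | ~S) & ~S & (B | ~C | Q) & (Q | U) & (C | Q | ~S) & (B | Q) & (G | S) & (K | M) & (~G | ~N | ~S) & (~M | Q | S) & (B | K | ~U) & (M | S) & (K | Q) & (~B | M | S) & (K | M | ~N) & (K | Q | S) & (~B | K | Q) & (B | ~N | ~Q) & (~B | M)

Unsatisfiable — no assignment works.

Case S = True:
  Clause (~S) is falsified — contradiction.
Case S = False:
  (K | S) forces K = True.
  Clause (~K) is falsified — contradiction.
Both cases fail, so the formula is unsatisfiable.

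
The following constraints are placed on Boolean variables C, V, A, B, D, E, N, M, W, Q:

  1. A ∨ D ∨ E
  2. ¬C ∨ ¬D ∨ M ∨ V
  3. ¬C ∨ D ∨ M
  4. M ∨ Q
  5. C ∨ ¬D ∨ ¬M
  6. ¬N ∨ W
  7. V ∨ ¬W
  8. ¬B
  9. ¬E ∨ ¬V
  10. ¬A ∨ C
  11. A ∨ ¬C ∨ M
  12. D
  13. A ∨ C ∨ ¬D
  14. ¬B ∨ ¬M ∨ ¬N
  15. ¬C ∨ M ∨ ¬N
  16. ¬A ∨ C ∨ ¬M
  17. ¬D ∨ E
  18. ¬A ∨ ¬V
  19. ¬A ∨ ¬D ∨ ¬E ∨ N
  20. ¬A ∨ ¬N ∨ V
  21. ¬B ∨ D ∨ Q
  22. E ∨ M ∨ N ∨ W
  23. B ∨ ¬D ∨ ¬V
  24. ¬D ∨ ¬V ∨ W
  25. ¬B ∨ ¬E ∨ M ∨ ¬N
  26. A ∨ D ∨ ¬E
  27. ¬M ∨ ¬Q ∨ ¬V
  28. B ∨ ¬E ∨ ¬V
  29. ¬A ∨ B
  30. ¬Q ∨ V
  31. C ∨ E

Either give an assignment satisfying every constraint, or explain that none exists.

C=T; V=F; A=F; B=F; D=T; E=T; N=F; M=T; W=F; Q=F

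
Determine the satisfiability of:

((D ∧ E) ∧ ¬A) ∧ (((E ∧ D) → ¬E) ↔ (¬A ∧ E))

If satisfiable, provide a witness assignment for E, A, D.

Unsatisfiable

Case E = True: the formula simplifies to (D ∧ ¬A) ∧ (¬D ↔ ¬A).
  A = True: the conjunct ¬A is False.
  A = False: simplifies to D ∧ ¬D.
    D = True: the conjunct ¬D is False.
    D = False: the conjunct D is False.
Case E = False: the conjunct E is False.
Both cases fail — unsatisfiable.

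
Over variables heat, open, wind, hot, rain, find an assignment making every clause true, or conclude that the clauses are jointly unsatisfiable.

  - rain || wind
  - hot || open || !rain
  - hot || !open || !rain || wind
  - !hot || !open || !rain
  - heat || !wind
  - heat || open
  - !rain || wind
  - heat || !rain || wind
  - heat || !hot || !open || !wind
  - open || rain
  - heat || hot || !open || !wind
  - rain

heat=T, open=T, wind=T, hot=F, rain=T

Unit clause (rain) forces rain = True.
In (!rain || wind) only wind is left, so wind = True.
In (heat || !wind) only heat is left, so heat = True.
Set open = True.
  then (!hot || !open || !rain) forces hot = False.
All clauses satisfied.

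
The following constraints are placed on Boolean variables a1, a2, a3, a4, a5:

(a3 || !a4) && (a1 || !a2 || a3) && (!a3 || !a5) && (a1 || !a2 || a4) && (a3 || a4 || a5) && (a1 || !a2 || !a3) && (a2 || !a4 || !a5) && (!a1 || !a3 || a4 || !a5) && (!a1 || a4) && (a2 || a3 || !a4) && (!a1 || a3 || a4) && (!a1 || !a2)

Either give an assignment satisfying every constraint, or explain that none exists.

Set a1 = False.
Try a2 = True:
  (a1 || !a2 || a3) forces a3 = True.
  clause (a1 || !a2 || !a3) is falsified — backtrack.
So a2 = False.
Set a3 = True.
  then (!a3 || !a5) forces a5 = False.
Set a4 = False.
All clauses satisfied.

a1=F, a2=F, a3=T, a4=F, a5=F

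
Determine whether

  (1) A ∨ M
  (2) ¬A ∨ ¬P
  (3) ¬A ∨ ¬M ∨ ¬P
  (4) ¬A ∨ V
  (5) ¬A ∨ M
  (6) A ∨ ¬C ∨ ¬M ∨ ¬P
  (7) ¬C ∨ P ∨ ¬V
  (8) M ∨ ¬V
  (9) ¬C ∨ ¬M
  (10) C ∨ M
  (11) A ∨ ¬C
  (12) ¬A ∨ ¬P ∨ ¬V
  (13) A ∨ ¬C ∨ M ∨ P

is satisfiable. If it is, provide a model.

V = True, C = False, A = False, M = True, P = False

Set V = True.
  then (M ∨ ¬V) forces M = True.
  then (¬C ∨ ¬M) forces C = False.
Set A = False.
Set P = False.
All clauses satisfied.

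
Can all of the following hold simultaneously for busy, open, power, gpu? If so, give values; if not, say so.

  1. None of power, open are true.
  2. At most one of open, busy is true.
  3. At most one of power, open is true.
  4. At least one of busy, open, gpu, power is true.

busy = True, open = False, power = False, gpu = False

  (1) {power, open}: 0 true — none ✓
  (2) {open, busy}: 1 true — at most one ✓
  (3) {power, open}: 0 true — at most one ✓
  (4) {busy, open, gpu, power}: 1 true — at least one ✓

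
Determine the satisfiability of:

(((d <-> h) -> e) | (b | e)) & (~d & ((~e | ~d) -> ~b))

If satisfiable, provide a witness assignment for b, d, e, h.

b: False; d: False; e: True; h: False

  ((d <-> h) -> e) | (b | e) = True
    (d <-> h) -> e = True
      d <-> h = True
    b | e = True
  ~d & ((~e | ~d) -> ~b) = True
    ~d = True
    (~e | ~d) -> ~b = True
      ~e | ~d = True
        ~e = False
        ~d = True
      ~b = True
Both conjuncts True, so the formula holds.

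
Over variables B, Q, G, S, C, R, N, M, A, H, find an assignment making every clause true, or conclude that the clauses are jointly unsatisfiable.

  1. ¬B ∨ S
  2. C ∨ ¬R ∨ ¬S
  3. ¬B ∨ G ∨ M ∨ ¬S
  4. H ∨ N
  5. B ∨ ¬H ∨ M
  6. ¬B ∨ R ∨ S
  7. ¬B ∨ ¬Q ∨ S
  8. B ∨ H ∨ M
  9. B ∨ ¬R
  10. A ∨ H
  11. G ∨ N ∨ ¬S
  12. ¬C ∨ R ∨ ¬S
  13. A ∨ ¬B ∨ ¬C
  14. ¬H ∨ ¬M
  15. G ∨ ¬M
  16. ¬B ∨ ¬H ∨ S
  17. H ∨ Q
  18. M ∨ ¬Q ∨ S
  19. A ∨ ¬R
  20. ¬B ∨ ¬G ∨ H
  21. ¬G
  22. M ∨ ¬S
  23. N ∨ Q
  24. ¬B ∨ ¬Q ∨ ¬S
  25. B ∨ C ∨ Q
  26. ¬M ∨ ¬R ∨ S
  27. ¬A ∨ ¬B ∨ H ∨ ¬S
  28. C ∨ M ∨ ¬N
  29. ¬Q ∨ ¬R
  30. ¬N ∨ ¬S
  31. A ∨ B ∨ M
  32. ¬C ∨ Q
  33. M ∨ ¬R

Case G = True:
  Clause (¬G) is falsified — contradiction.
Case G = False:
  (G ∨ ¬M) forces M = False.
  (M ∨ ¬S) forces S = False.
  (¬B ∨ S) forces B = False.
  (B ∨ ¬H ∨ M) forces H = False.
  Clause (B ∨ H ∨ M) is falsified — contradiction.
Both cases fail, so the formula is unsatisfiable.

UNSATISFIABLE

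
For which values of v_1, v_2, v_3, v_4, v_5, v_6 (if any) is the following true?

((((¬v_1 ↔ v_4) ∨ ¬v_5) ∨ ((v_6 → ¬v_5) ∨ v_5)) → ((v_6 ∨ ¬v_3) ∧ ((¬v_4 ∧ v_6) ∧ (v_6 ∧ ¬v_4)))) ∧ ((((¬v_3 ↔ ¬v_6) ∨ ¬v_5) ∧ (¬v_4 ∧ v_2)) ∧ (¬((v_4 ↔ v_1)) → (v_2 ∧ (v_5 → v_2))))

v_1=F, v_2=T, v_3=T, v_4=F, v_5=F, v_6=T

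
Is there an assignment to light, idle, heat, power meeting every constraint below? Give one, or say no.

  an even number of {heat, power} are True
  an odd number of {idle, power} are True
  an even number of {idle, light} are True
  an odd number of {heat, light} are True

light = False; idle = False; heat = True; power = True

{heat, power}: 2 true → even ✓
{idle, power}: 1 true → odd ✓
{idle, light}: 0 true → even ✓
{heat, light}: 1 true → odd ✓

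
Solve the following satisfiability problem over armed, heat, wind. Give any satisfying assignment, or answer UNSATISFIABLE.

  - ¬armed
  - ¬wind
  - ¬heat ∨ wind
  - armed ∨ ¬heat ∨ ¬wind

armed=F, heat=F, wind=F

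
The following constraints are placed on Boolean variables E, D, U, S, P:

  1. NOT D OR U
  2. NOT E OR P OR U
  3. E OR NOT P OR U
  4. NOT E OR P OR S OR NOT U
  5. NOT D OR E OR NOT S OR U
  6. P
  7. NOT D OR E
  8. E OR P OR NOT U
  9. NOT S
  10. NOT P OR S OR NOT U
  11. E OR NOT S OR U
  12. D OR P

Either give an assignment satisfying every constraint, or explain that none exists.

Unit clause (P) forces P = True.
Unit clause (NOT S) forces S = False.
In (NOT P OR S OR NOT U) only NOT U is left, so U = False.
In (NOT D OR U) only NOT D is left, so D = False.
In (E OR NOT P OR U) only E is left, so E = True.
All clauses satisfied.

E=T, D=F, U=F, S=F, P=T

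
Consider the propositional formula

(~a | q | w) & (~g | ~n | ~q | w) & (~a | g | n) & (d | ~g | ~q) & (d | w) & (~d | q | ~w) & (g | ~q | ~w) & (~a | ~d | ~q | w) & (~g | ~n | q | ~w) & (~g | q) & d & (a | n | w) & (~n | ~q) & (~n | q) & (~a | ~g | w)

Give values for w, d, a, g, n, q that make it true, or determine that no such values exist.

Unit clause (d) forces d = True.
Set w = True.
  then (~d | q | ~w) forces q = True.
  then (g | ~q | ~w) forces g = True.
  then (~n | ~q) forces n = False.
Set a = True.
All clauses satisfied.

w = True; d = True; a = True; g = True; n = False; q = True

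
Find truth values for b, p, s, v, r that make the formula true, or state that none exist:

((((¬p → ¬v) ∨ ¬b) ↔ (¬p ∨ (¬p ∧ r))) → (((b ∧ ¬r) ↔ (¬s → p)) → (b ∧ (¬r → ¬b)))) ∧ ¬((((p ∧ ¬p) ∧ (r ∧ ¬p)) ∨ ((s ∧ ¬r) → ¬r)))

Unsatisfiable

The conjunct ¬((((p ∧ ¬p) ∧ (r ∧ ¬p)) ∨ ((s ∧ ¬r) → ¬r))) is unsatisfiable on its own:
  p=F, s=F, r=F: evaluates to False.
  p=F, s=F, r=T: evaluates to False.
  p=F, s=T, r=F: evaluates to False.
  p=F, s=T, r=T: evaluates to False.
  p=T, s=F, r=F: evaluates to False.
  p=T, s=F, r=T: evaluates to False.
  p=T, s=T, r=F: evaluates to False.
  p=T, s=T, r=T: evaluates to False.
So the whole conjunction is unsatisfiable.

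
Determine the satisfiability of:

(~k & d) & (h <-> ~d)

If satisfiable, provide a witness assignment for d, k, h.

d = True; k = False; h = False

  ~k & d = True
    ~k = True
  h <-> ~d = True
    ~d = False
Both conjuncts True, so the formula holds.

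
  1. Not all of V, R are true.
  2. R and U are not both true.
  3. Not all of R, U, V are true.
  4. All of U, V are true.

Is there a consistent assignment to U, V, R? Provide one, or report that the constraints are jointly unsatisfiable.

U=T, V=T, R=F

  (1) {V, R}: 1/2 true — not all ✓
  (2) R=F, U=T — not both ✓
  (3) {R, U, V}: 2/3 true — not all ✓
  (4) {U, V}: all 2 true ✓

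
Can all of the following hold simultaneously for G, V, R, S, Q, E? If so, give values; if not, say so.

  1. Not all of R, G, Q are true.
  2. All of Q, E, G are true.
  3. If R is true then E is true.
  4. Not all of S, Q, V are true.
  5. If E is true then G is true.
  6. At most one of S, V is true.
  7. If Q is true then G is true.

G = True, V = False, R = False, S = False, Q = True, E = True

  (1) {R, G, Q}: 2/3 true — not all ✓
  (2) {Q, E, G}: all 3 true ✓
  (3) R=F ⇒ E: vacuous ✓
  (4) {S, Q, V}: 1/3 true — not all ✓
  (5) E=T ⇒ G: T ✓
  (6) {S, V}: 0 true — at most one ✓
  (7) Q=T ⇒ G: T ✓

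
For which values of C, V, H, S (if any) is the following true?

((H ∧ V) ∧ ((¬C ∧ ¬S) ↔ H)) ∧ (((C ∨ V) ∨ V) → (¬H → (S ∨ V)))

C = False; V = True; H = True; S = False

  (H ∧ V) ∧ ((¬C ∧ ¬S) ↔ H) = True
    H ∧ V = True
    (¬C ∧ ¬S) ↔ H = True
      ¬C ∧ ¬S = True
        ¬C = True
        ¬S = True
  ((C ∨ V) ∨ V) → (¬H → (S ∨ V)) = True
    (C ∨ V) ∨ V = True
      C ∨ V = True
    ¬H → (S ∨ V) = True
      ¬H = False
      S ∨ V = True
Both conjuncts True, so the formula holds.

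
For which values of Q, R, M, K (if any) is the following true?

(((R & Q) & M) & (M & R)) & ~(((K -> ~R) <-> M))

Q: True, R: True, M: True, K: True

  ((R & Q) & M) & (M & R) = True
    (R & Q) & M = True
      R & Q = True
    M & R = True
  ~(((K -> ~R) <-> M)) = True
    (K -> ~R) <-> M = False
      K -> ~R = False
        ~R = False
Both conjuncts True, so the formula holds.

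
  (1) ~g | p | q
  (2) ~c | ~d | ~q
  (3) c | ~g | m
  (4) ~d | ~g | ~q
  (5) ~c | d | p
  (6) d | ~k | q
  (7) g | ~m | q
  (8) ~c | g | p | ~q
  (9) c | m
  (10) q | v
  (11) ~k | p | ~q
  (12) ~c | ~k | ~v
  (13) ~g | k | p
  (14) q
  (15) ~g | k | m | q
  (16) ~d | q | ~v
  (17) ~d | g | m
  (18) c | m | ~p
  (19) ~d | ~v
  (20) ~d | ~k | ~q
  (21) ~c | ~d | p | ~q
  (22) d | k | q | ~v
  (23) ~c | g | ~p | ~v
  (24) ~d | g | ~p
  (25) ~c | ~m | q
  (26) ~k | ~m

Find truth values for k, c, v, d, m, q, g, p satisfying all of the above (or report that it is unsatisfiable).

k = False; c = True; v = False; d = False; m = False; q = True; g = False; p = True

Unit clause (q) forces q = True.
Set k = False.
Set c = True.
  then (~c | ~d | ~q) forces d = False.
  then (~c | d | p) forces p = True.
Set v = False.
Set m = False.
Set g = False.
All clauses satisfied.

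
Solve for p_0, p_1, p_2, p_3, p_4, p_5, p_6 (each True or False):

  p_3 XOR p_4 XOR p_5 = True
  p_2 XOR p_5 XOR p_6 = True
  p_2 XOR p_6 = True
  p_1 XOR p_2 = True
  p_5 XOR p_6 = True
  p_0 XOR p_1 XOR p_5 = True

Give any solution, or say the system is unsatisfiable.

p_0=F; p_1=T; p_2=F; p_3=F; p_4=T; p_5=F; p_6=T

p_3 XOR p_4 XOR p_5 = F XOR T XOR F = True ✓
p_2 XOR p_5 XOR p_6 = F XOR F XOR T = True ✓
p_2 XOR p_6 = F XOR T = True ✓
p_1 XOR p_2 = T XOR F = True ✓
p_5 XOR p_6 = F XOR T = True ✓
p_0 XOR p_1 XOR p_5 = F XOR T XOR F = True ✓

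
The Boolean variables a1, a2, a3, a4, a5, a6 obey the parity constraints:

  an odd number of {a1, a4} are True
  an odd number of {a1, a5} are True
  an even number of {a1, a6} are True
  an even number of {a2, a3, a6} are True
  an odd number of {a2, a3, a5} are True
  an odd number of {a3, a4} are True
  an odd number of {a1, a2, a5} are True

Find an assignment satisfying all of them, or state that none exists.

a1=F, a2=F, a3=F, a4=T, a5=T, a6=F

{a1, a4}: 1 true → odd ✓
{a1, a5}: 1 true → odd ✓
{a1, a6}: 0 true → even ✓
{a2, a3, a6}: 0 true → even ✓
{a2, a3, a5}: 1 true → odd ✓
{a3, a4}: 1 true → odd ✓
{a1, a2, a5}: 1 true → odd ✓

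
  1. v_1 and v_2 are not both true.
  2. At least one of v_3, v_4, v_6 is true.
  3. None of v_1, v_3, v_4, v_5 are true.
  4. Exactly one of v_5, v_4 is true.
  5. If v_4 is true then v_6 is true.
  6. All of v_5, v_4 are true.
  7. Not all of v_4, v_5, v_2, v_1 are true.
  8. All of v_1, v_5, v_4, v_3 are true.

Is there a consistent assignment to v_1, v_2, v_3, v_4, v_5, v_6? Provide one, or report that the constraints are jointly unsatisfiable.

The formula is unsatisfiable.

Case v_1 = True:
  Constraint (3) is violated (v_1=T) — contradiction.
Case v_1 = False:
  Constraint (8) is violated (v_1=F) — contradiction.
Both cases fail — unsatisfiable.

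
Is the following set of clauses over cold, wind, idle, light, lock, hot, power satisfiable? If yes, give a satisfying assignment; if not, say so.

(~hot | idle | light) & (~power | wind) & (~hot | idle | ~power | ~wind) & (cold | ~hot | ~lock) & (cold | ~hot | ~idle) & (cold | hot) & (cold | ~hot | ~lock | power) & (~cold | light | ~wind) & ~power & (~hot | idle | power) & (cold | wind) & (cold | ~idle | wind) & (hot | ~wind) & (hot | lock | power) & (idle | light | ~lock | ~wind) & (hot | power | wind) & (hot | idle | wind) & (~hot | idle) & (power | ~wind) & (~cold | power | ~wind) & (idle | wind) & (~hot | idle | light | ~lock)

cold=T, wind=F, idle=T, light=T, lock=T, hot=T, power=F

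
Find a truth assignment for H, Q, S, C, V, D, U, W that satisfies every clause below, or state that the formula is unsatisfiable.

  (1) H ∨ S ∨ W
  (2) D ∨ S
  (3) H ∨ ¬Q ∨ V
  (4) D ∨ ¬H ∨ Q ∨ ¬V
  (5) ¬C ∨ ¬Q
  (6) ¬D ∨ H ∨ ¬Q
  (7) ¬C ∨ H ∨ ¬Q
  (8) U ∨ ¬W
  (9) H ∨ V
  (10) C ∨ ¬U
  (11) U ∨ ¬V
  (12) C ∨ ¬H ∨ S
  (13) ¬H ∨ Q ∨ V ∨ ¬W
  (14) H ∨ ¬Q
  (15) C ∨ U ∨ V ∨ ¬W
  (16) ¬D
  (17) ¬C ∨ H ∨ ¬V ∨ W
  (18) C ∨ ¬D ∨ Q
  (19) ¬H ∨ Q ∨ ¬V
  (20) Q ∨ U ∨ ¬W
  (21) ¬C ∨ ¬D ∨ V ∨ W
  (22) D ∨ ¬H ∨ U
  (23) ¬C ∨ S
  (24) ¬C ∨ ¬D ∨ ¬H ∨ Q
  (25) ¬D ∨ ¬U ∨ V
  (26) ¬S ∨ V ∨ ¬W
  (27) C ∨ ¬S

H = True, Q = False, S = True, C = True, V = False, D = False, U = True, W = False

Unit clause (¬D) forces D = False.
In (D ∨ S) only S is left, so S = True.
In (C ∨ ¬S) only C is left, so C = True.
In (¬C ∨ ¬Q) only ¬Q is left, so Q = False.
Set H = True.
  then (D ∨ ¬H ∨ Q ∨ ¬V) forces V = False.
  then (¬H ∨ Q ∨ V ∨ ¬W) forces W = False.
  then (D ∨ ¬H ∨ U) forces U = True.
All clauses satisfied.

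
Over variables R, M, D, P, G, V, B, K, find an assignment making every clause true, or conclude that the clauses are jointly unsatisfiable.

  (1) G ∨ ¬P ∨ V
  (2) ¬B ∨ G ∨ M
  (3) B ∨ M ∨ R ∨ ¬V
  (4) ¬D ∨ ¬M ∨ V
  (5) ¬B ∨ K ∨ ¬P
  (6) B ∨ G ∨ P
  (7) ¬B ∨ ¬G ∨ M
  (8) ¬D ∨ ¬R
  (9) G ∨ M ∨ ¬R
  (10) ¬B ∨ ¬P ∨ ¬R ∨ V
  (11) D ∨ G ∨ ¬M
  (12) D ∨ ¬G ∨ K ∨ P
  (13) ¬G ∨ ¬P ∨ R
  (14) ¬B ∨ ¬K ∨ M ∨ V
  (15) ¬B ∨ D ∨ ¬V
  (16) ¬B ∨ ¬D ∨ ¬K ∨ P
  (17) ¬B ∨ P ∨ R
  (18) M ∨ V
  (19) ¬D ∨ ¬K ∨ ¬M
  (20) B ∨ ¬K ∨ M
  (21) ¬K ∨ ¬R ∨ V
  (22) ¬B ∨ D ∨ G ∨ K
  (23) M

R = False, M = True, D = True, P = False, G = True, V = True, B = False, K = False

Unit clause (M) forces M = True.
Set R = False.
Set D = True.
  then (¬D ∨ ¬M ∨ V) forces V = True.
  then (¬D ∨ ¬K ∨ ¬M) forces K = False.
Set P = False.
  then (¬B ∨ P ∨ R) forces B = False.
  then (B ∨ G ∨ P) forces G = True.
All clauses satisfied.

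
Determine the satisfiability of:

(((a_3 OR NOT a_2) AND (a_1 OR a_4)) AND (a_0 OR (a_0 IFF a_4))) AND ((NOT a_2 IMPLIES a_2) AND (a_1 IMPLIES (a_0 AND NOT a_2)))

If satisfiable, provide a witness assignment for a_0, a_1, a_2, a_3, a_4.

a_0=T; a_1=F; a_2=T; a_3=T; a_4=T

  ((a_3 OR NOT a_2) AND (a_1 OR a_4)) AND (a_0 OR (a_0 IFF a_4)) = True
    (a_3 OR NOT a_2) AND (a_1 OR a_4) = True
      a_3 OR NOT a_2 = True
        NOT a_2 = False
      a_1 OR a_4 = True
    a_0 OR (a_0 IFF a_4) = True
      a_0 IFF a_4 = True
  (NOT a_2 IMPLIES a_2) AND (a_1 IMPLIES (a_0 AND NOT a_2)) = True
    NOT a_2 IMPLIES a_2 = True
      NOT a_2 = False
    a_1 IMPLIES (a_0 AND NOT a_2) = True
      a_0 AND NOT a_2 = False
        NOT a_2 = False
Both conjuncts True, so the formula holds.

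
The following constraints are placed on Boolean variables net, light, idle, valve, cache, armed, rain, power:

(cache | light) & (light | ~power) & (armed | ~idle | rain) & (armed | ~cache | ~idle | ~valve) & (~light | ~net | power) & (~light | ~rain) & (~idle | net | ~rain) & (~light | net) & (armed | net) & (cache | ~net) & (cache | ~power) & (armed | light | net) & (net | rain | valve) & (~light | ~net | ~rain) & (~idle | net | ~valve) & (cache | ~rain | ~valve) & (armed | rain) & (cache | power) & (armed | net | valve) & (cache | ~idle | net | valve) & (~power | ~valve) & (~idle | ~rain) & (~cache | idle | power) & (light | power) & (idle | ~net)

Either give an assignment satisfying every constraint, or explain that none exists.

Try net = False:
  (~light | net) forces light = False.
  (cache | light) forces cache = True.
  (light | ~power) forces power = False.
  clause (light | power) is falsified — backtrack.
So net = True.
  then (cache | ~net) forces cache = True.
  then (idle | ~net) forces idle = True.
  then (~idle | ~rain) forces rain = False.
  then (armed | ~idle | rain) forces armed = True.
Set light = True.
  then (~light | ~net | power) forces power = True.
  then (~power | ~valve) forces valve = False.
All clauses satisfied.

net: True, light: True, idle: True, valve: False, cache: True, armed: True, rain: False, power: True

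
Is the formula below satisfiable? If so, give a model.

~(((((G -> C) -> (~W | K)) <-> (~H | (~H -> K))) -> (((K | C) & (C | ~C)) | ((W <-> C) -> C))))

H: True; G: True; C: False; K: False; W: False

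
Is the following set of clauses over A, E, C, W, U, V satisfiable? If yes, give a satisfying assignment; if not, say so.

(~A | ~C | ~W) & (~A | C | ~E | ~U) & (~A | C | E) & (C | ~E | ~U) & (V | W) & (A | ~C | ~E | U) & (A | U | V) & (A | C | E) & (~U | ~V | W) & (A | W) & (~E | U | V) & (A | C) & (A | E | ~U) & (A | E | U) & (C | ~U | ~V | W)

Set A = False.
  then (A | W) forces W = True.
  then (A | C) forces C = True.
Try E = False:
  (A | E | ~U) forces U = False.
  clause (A | E | U) is falsified — backtrack.
So E = True.
  then (A | ~C | ~E | U) forces U = True.
Set V = False.
All clauses satisfied.

A: False, E: True, C: True, W: True, U: True, V: False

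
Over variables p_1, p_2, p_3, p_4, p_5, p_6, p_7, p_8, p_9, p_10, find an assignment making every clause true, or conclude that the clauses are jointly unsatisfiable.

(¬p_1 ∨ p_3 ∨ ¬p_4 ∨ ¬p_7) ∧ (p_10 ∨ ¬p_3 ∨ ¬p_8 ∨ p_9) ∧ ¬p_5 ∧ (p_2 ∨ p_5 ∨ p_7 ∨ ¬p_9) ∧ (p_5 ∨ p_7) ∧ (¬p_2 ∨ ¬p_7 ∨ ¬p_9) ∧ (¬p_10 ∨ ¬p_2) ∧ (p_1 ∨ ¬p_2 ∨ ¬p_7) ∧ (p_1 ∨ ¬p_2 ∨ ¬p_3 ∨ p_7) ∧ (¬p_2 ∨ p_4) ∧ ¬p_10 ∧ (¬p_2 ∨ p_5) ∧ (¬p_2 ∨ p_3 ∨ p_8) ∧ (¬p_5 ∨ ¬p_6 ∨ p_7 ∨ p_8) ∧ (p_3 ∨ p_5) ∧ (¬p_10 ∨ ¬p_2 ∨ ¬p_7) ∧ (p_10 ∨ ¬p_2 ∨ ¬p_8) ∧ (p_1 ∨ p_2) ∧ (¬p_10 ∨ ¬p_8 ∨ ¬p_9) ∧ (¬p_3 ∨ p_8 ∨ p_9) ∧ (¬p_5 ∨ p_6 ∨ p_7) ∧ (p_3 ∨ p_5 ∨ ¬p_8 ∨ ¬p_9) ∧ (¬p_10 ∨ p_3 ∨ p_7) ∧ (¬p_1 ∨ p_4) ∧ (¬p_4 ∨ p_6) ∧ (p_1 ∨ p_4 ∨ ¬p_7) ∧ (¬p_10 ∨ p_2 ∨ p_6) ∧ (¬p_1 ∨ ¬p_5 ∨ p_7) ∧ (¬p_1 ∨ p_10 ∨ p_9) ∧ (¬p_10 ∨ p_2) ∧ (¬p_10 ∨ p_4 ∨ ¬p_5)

Unit clause (¬p_5) forces p_5 = False.
In (p_5 ∨ p_7) only p_7 is left, so p_7 = True.
Unit clause (¬p_10) forces p_10 = False.
In (¬p_2 ∨ p_5) only ¬p_2 is left, so p_2 = False.
In (p_3 ∨ p_5) only p_3 is left, so p_3 = True.
In (p_1 ∨ p_2) only p_1 is left, so p_1 = True.
In (¬p_1 ∨ p_4) only p_4 is left, so p_4 = True.
In (¬p_4 ∨ p_6) only p_6 is left, so p_6 = True.
In (¬p_1 ∨ p_10 ∨ p_9) only p_9 is left, so p_9 = True.
Set p_8 = True.
All clauses satisfied.

p_1=T; p_2=F; p_3=T; p_4=T; p_5=F; p_6=T; p_7=T; p_8=T; p_9=T; p_10=F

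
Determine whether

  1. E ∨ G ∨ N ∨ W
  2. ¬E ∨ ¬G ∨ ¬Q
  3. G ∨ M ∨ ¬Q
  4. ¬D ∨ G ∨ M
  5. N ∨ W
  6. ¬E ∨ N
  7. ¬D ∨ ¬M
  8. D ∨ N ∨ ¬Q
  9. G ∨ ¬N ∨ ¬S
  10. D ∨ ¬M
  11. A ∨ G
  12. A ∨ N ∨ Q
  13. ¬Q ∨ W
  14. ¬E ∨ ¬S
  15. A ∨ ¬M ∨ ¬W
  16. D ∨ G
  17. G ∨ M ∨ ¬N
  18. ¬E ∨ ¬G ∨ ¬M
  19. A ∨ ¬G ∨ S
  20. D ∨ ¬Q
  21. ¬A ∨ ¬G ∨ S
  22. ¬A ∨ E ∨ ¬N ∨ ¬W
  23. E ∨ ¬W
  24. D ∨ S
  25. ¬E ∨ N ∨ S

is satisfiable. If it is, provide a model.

S = True, N = True, Q = False, D = True, E = False, G = True, M = False, A = False, W = False

Try S = False:
  (D ∨ S) forces D = True.
  (¬D ∨ ¬M) forces M = False.
  (¬D ∨ G ∨ M) forces G = True.
  (A ∨ ¬G ∨ S) forces A = True.
  clause (¬A ∨ ¬G ∨ S) is falsified — backtrack.
So S = True.
  then (¬E ∨ ¬S) forces E = False.
  then (E ∨ ¬W) forces W = False.
  then (N ∨ W) forces N = True.
  then (G ∨ ¬N ∨ ¬S) forces G = True.
  then (¬Q ∨ W) forces Q = False.
Set D = True.
  then (¬D ∨ ¬M) forces M = False.
Set A = False.
All clauses satisfied.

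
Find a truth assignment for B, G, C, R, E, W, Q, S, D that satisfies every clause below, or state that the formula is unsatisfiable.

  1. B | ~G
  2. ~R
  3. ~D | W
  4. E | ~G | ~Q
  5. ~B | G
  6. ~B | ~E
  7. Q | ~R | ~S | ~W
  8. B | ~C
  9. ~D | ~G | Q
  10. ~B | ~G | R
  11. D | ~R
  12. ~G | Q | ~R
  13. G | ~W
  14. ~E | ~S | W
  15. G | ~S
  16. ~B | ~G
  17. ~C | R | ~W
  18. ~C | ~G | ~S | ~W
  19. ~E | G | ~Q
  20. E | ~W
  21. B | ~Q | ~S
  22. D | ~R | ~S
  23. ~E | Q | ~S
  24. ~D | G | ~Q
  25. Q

Unit clause (~R) forces R = False.
Unit clause (Q) forces Q = True.
Try B = True:
  (~B | G) forces G = True.
  clause (~B | ~G | R) is falsified — backtrack.
So B = False.
  then (B | ~G) forces G = False.
  then (B | ~C) forces C = False.
  then (G | ~W) forces W = False.
  then (G | ~S) forces S = False.
  then (~E | G | ~Q) forces E = False.
  then (~D | G | ~Q) forces D = False.
All clauses satisfied.

B: False, G: False, C: False, R: False, E: False, W: False, Q: True, S: False, D: False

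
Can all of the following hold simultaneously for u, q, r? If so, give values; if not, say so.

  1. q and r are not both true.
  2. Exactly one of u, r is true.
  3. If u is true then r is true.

u=F, q=F, r=T

  (1) q=F, r=T — not both ✓
  (2) {u, r}: 1 true — exactly one ✓
  (3) u=F ⇒ r: vacuous ✓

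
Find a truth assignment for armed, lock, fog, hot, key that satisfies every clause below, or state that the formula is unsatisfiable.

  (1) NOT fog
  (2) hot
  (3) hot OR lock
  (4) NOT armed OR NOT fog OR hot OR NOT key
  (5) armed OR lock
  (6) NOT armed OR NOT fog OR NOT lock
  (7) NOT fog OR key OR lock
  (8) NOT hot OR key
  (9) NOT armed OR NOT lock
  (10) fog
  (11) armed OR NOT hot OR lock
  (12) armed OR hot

Unsatisfiable — no assignment works.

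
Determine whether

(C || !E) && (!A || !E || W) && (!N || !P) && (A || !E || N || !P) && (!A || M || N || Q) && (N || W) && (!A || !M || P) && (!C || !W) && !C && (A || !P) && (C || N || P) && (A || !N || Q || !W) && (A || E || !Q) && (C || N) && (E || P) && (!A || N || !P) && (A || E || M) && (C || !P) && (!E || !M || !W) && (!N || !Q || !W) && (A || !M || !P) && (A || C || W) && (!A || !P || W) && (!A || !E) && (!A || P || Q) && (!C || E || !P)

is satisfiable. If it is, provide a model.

The formula is unsatisfiable.

Case C = True:
  Clause (!C) is falsified — contradiction.
Case C = False:
  (C || !E) forces E = False.
  (C || N) forces N = True.
  (!N || !P) forces P = False.
  Clause (E || P) is falsified — contradiction.
Both cases fail, so the formula is unsatisfiable.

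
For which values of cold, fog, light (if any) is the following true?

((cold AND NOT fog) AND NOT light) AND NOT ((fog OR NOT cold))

cold=T, fog=F, light=F

  (cold AND NOT fog) AND NOT light = True
    cold AND NOT fog = True
      NOT fog = True
    NOT light = True
  NOT ((fog OR NOT cold)) = True
    fog OR NOT cold = False
      NOT cold = False
Both conjuncts True, so the formula holds.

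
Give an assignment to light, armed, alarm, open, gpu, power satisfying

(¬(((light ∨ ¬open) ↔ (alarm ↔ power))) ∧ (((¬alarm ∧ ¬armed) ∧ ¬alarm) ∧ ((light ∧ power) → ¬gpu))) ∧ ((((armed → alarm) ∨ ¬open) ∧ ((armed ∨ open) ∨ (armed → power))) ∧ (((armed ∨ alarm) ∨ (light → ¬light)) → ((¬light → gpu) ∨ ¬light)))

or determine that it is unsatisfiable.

light = False; armed = False; alarm = False; open = True; gpu = True; power = False

  ¬(((light ∨ ¬open) ↔ (alarm ↔ power))) ∧ (((¬alarm ∧ ¬armed) ∧ ¬alarm) ∧ ((light ∧ power) → ¬gpu)) = True
    ¬(((light ∨ ¬open) ↔ (alarm ↔ power))) = True
      (light ∨ ¬open) ↔ (alarm ↔ power) = False
        light ∨ ¬open = False
          ¬open = False
        alarm ↔ power = True
    ((¬alarm ∧ ¬armed) ∧ ¬alarm) ∧ ((light ∧ power) → ¬gpu) = True
      (¬alarm ∧ ¬armed) ∧ ¬alarm = True
        ¬alarm ∧ ¬armed = True
          ¬alarm = True
          ¬armed = True
        ¬alarm = True
      (light ∧ power) → ¬gpu = True
        light ∧ power = False
        ¬gpu = False
  (((armed → alarm) ∨ ¬open) ∧ ((armed ∨ open) ∨ (armed → power))) ∧ (((armed ∨ alarm) ∨ (light → ¬light)) → ((¬light → gpu) ∨ ¬light)) = True
    ((armed → alarm) ∨ ¬open) ∧ ((armed ∨ open) ∨ (armed → power)) = True
      (armed → alarm) ∨ ¬open = True
        armed → alarm = True
        ¬open = False
      (armed ∨ open) ∨ (armed → power) = True
        armed ∨ open = True
        armed → power = True
    ((armed ∨ alarm) ∨ (light → ¬light)) → ((¬light → gpu) ∨ ¬light) = True
      (armed ∨ alarm) ∨ (light → ¬light) = True
        armed ∨ alarm = False
        light → ¬light = True
          ¬light = True
      (¬light → gpu) ∨ ¬light = True
        ¬light → gpu = True
          ¬light = True
        ¬light = True
Both conjuncts True, so the formula holds.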